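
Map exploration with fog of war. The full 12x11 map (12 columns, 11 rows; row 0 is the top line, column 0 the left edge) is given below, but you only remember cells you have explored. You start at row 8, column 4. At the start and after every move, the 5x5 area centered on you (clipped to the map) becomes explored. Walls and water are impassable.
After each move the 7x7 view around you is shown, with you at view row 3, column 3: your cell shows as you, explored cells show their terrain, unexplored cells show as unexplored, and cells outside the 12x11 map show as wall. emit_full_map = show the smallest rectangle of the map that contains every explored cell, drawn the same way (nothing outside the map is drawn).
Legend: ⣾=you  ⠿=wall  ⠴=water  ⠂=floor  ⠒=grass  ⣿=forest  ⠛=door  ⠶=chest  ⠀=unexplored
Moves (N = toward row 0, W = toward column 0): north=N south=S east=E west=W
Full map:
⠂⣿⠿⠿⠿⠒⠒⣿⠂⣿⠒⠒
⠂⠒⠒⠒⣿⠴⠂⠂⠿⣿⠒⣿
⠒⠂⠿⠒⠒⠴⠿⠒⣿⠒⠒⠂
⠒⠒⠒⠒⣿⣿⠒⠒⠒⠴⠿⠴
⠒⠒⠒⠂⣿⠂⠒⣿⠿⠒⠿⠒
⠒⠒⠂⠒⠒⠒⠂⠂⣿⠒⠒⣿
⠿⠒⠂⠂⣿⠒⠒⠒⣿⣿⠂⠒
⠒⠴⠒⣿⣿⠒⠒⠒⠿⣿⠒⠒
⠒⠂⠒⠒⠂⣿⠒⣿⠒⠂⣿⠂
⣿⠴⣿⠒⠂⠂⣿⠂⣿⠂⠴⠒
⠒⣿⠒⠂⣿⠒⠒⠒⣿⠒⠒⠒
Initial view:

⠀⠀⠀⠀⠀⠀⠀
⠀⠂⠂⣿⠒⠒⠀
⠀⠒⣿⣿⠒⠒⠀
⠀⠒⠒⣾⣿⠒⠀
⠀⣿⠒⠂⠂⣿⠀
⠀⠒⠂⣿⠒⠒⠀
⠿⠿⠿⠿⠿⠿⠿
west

⠀⠀⠀⠀⠀⠀⠀
⠀⠒⠂⠂⣿⠒⠒
⠀⠴⠒⣿⣿⠒⠒
⠀⠂⠒⣾⠂⣿⠒
⠀⠴⣿⠒⠂⠂⣿
⠀⣿⠒⠂⣿⠒⠒
⠿⠿⠿⠿⠿⠿⠿

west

⠿⠀⠀⠀⠀⠀⠀
⠿⠿⠒⠂⠂⣿⠒
⠿⠒⠴⠒⣿⣿⠒
⠿⠒⠂⣾⠒⠂⣿
⠿⣿⠴⣿⠒⠂⠂
⠿⠒⣿⠒⠂⣿⠒
⠿⠿⠿⠿⠿⠿⠿

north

⠿⠀⠀⠀⠀⠀⠀
⠿⠒⠒⠂⠒⠒⠀
⠿⠿⠒⠂⠂⣿⠒
⠿⠒⠴⣾⣿⣿⠒
⠿⠒⠂⠒⠒⠂⣿
⠿⣿⠴⣿⠒⠂⠂
⠿⠒⣿⠒⠂⣿⠒

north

⠿⠀⠀⠀⠀⠀⠀
⠿⠒⠒⠒⠂⣿⠀
⠿⠒⠒⠂⠒⠒⠀
⠿⠿⠒⣾⠂⣿⠒
⠿⠒⠴⠒⣿⣿⠒
⠿⠒⠂⠒⠒⠂⣿
⠿⣿⠴⣿⠒⠂⠂

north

⠿⠀⠀⠀⠀⠀⠀
⠿⠒⠒⠒⠒⣿⠀
⠿⠒⠒⠒⠂⣿⠀
⠿⠒⠒⣾⠒⠒⠀
⠿⠿⠒⠂⠂⣿⠒
⠿⠒⠴⠒⣿⣿⠒
⠿⠒⠂⠒⠒⠂⣿

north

⠿⠀⠀⠀⠀⠀⠀
⠿⠒⠂⠿⠒⠒⠀
⠿⠒⠒⠒⠒⣿⠀
⠿⠒⠒⣾⠂⣿⠀
⠿⠒⠒⠂⠒⠒⠀
⠿⠿⠒⠂⠂⣿⠒
⠿⠒⠴⠒⣿⣿⠒

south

⠿⠒⠂⠿⠒⠒⠀
⠿⠒⠒⠒⠒⣿⠀
⠿⠒⠒⠒⠂⣿⠀
⠿⠒⠒⣾⠒⠒⠀
⠿⠿⠒⠂⠂⣿⠒
⠿⠒⠴⠒⣿⣿⠒
⠿⠒⠂⠒⠒⠂⣿

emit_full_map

⠒⠂⠿⠒⠒⠀⠀
⠒⠒⠒⠒⣿⠀⠀
⠒⠒⠒⠂⣿⠀⠀
⠒⠒⣾⠒⠒⠀⠀
⠿⠒⠂⠂⣿⠒⠒
⠒⠴⠒⣿⣿⠒⠒
⠒⠂⠒⠒⠂⣿⠒
⣿⠴⣿⠒⠂⠂⣿
⠒⣿⠒⠂⣿⠒⠒

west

⠿⠿⠒⠂⠿⠒⠒
⠿⠿⠒⠒⠒⠒⣿
⠿⠿⠒⠒⠒⠂⣿
⠿⠿⠒⣾⠂⠒⠒
⠿⠿⠿⠒⠂⠂⣿
⠿⠿⠒⠴⠒⣿⣿
⠿⠿⠒⠂⠒⠒⠂

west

⠿⠿⠿⠒⠂⠿⠒
⠿⠿⠿⠒⠒⠒⠒
⠿⠿⠿⠒⠒⠒⠂
⠿⠿⠿⣾⠒⠂⠒
⠿⠿⠿⠿⠒⠂⠂
⠿⠿⠿⠒⠴⠒⣿
⠿⠿⠿⠒⠂⠒⠒

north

⠿⠿⠿⠀⠀⠀⠀
⠿⠿⠿⠒⠂⠿⠒
⠿⠿⠿⠒⠒⠒⠒
⠿⠿⠿⣾⠒⠒⠂
⠿⠿⠿⠒⠒⠂⠒
⠿⠿⠿⠿⠒⠂⠂
⠿⠿⠿⠒⠴⠒⣿

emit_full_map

⠒⠂⠿⠒⠒⠀⠀
⠒⠒⠒⠒⣿⠀⠀
⣾⠒⠒⠂⣿⠀⠀
⠒⠒⠂⠒⠒⠀⠀
⠿⠒⠂⠂⣿⠒⠒
⠒⠴⠒⣿⣿⠒⠒
⠒⠂⠒⠒⠂⣿⠒
⣿⠴⣿⠒⠂⠂⣿
⠒⣿⠒⠂⣿⠒⠒


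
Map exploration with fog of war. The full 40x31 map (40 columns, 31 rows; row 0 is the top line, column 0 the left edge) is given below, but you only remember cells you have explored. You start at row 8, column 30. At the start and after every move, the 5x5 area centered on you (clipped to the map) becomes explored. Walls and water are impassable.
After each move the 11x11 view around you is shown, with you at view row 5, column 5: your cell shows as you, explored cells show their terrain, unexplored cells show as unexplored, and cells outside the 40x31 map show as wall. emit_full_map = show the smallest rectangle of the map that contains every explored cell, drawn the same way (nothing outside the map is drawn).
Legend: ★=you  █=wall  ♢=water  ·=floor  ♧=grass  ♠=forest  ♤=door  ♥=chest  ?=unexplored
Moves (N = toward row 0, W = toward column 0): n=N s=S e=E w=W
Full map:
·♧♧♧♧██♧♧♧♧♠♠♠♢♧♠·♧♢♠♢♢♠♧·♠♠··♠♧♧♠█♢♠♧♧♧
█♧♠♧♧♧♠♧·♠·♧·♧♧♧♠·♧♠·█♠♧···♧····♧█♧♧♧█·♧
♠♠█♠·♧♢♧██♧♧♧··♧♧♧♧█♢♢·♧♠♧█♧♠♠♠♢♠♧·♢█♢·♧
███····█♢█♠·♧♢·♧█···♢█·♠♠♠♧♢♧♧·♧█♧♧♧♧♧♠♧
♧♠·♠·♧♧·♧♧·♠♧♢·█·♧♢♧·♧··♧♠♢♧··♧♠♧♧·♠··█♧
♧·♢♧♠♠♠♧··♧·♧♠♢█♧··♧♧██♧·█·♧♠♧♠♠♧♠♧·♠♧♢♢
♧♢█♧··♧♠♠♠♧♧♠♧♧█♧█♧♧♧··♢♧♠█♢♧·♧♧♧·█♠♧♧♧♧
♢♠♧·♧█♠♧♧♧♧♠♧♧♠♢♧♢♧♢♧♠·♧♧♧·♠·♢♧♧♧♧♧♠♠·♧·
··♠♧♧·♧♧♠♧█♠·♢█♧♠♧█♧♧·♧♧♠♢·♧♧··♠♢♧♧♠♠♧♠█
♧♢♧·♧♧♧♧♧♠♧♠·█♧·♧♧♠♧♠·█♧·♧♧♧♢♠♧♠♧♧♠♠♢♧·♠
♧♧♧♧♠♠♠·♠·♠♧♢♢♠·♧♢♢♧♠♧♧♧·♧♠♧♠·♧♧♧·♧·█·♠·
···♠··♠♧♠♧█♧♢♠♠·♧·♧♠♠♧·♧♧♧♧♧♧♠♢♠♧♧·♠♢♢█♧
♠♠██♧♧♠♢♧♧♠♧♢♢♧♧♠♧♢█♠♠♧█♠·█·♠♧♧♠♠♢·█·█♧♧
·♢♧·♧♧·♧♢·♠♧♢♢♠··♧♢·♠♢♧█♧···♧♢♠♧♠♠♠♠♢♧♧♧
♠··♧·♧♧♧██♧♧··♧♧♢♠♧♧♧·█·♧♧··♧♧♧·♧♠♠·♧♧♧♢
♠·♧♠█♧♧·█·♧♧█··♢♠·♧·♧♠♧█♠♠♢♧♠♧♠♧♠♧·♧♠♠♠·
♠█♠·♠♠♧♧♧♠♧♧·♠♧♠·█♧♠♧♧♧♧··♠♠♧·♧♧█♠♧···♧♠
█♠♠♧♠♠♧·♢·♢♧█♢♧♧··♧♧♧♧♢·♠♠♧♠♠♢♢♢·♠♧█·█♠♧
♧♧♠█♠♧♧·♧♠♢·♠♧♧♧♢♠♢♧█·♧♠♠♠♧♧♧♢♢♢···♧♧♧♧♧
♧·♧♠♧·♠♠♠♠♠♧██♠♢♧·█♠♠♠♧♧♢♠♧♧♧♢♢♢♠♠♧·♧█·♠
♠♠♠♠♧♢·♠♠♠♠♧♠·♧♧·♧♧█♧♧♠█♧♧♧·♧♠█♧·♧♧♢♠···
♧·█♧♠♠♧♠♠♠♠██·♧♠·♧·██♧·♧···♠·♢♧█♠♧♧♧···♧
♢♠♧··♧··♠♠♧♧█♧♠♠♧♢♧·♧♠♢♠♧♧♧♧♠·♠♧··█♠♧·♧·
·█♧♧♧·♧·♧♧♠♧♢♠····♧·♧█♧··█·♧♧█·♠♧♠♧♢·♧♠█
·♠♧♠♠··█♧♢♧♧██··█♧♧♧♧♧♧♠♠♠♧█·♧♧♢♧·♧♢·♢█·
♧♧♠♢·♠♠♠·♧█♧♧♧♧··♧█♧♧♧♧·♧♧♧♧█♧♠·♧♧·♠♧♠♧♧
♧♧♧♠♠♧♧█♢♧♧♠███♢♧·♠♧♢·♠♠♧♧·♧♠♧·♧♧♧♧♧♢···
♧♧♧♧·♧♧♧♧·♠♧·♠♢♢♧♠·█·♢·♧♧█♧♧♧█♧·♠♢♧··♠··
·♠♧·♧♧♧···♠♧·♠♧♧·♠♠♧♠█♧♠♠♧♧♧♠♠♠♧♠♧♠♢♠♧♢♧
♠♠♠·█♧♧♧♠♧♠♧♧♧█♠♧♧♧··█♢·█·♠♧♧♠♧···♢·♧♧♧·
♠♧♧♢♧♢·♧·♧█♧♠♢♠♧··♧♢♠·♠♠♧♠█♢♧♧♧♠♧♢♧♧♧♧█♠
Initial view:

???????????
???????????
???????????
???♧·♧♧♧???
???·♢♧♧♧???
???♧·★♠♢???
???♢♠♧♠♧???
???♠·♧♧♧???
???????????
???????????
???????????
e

???????????
???????????
???????????
??♧·♧♧♧·???
??·♢♧♧♧♧???
??♧··★♢♧???
??♢♠♧♠♧♧???
??♠·♧♧♧·???
???????????
???????????
???????????

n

???????????
???????????
???????????
???♧♠♠♧♠???
??♧·♧♧♧·???
??·♢♧★♧♧???
??♧··♠♢♧???
??♢♠♧♠♧♧???
??♠·♧♧♧·???
???????????
???????????

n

???????????
???????????
???????????
???·♧♠♧♧???
???♧♠♠♧♠???
??♧·♧★♧·???
??·♢♧♧♧♧???
??♧··♠♢♧???
??♢♠♧♠♧♧???
??♠·♧♧♧·???
???????????

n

???????????
???????????
???????????
???♧·♧█♧???
???·♧♠♧♧???
???♧♠★♧♠???
??♧·♧♧♧·???
??·♢♧♧♧♧???
??♧··♠♢♧???
??♢♠♧♠♧♧???
??♠·♧♧♧·???

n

███████████
???????????
???????????
???♠♠♢♠♧???
???♧·♧█♧???
???·♧★♧♧???
???♧♠♠♧♠???
??♧·♧♧♧·???
??·♢♧♧♧♧???
??♧··♠♢♧???
??♢♠♧♠♧♧???

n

███████████
███████████
???????????
???···♧█???
???♠♠♢♠♧???
???♧·★█♧???
???·♧♠♧♧???
???♧♠♠♧♠???
??♧·♧♧♧·???
??·♢♧♧♧♧???
??♧··♠♢♧???

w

███████████
███████████
???????????
???····♧█??
???♠♠♠♢♠♧??
???♧♧★♧█♧??
???··♧♠♧♧??
???♠♧♠♠♧♠??
???♧·♧♧♧·??
???·♢♧♧♧♧??
???♧··♠♢♧??

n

███████████
███████████
███████████
???··♠♧♧???
???····♧█??
???♠♠★♢♠♧??
???♧♧·♧█♧??
???··♧♠♧♧??
???♠♧♠♠♧♠??
???♧·♧♧♧·??
???·♢♧♧♧♧??

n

███████████
███████████
███████████
███████████
???··♠♧♧???
???··★·♧█??
???♠♠♠♢♠♧??
???♧♧·♧█♧??
???··♧♠♧♧??
???♠♧♠♠♧♠??
???♧·♧♧♧·??

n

███████████
███████████
███████████
███████████
███████████
???··★♧♧???
???····♧█??
???♠♠♠♢♠♧??
???♧♧·♧█♧??
???··♧♠♧♧??
???♠♧♠♠♧♠??

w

███████████
███████████
███████████
███████████
███████████
???♠·★♠♧♧??
???♧····♧█?
???♧♠♠♠♢♠♧?
????♧♧·♧█♧?
????··♧♠♧♧?
????♠♧♠♠♧♠?

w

███████████
███████████
███████████
███████████
███████████
???♠♠★·♠♧♧?
???·♧····♧█
???█♧♠♠♠♢♠♧
?????♧♧·♧█♧
?????··♧♠♧♧
?????♠♧♠♠♧♠

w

███████████
███████████
███████████
███████████
███████████
???·♠★··♠♧♧
???··♧····♧
???♧█♧♠♠♠♢♠
??????♧♧·♧█
??????··♧♠♧
??????♠♧♠♠♧

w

███████████
███████████
███████████
███████████
███████████
???♧·★♠··♠♧
???···♧····
???♠♧█♧♠♠♠♢
???????♧♧·♧
???????··♧♠
???????♠♧♠♠

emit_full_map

♧·★♠··♠♧♧?
···♧····♧█
♠♧█♧♠♠♠♢♠♧
????♧♧·♧█♧
????··♧♠♧♧
????♠♧♠♠♧♠
????♧·♧♧♧·
????·♢♧♧♧♧
????♧··♠♢♧
????♢♠♧♠♧♧
????♠·♧♧♧·

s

███████████
███████████
███████████
███████████
???♧·♠♠··♠♧
???··★♧····
???♠♧█♧♠♠♠♢
???♠♠♧♢♧♧·♧
???????··♧♠
???????♠♧♠♠
???????♧·♧♧

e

███████████
███████████
███████████
███████████
??♧·♠♠··♠♧♧
??···★····♧
??♠♧█♧♠♠♠♢♠
??♠♠♧♢♧♧·♧█
??????··♧♠♧
??????♠♧♠♠♧
??????♧·♧♧♧

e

███████████
███████████
███████████
███████████
?♧·♠♠··♠♧♧?
?···♧★···♧█
?♠♧█♧♠♠♠♢♠♧
?♠♠♧♢♧♧·♧█♧
?????··♧♠♧♧
?????♠♧♠♠♧♠
?????♧·♧♧♧·

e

███████████
███████████
███████████
███████████
♧·♠♠··♠♧♧??
···♧·★··♧█?
♠♧█♧♠♠♠♢♠♧?
♠♠♧♢♧♧·♧█♧?
????··♧♠♧♧?
????♠♧♠♠♧♠?
????♧·♧♧♧·?

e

███████████
███████████
███████████
███████████
·♠♠··♠♧♧???
··♧··★·♧█??
♧█♧♠♠♠♢♠♧??
♠♧♢♧♧·♧█♧??
???··♧♠♧♧??
???♠♧♠♠♧♠??
???♧·♧♧♧·??

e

███████████
███████████
███████████
███████████
♠♠··♠♧♧♠???
·♧···★♧█???
█♧♠♠♠♢♠♧???
♧♢♧♧·♧█♧???
??··♧♠♧♧???
??♠♧♠♠♧♠???
??♧·♧♧♧·???

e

███████████
███████████
███████████
███████████
♠··♠♧♧♠█???
♧····★█♧???
♧♠♠♠♢♠♧·???
♢♧♧·♧█♧♧???
?··♧♠♧♧????
?♠♧♠♠♧♠????
?♧·♧♧♧·????

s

███████████
███████████
███████████
♠··♠♧♧♠█???
♧····♧█♧???
♧♠♠♠♢★♧·???
♢♧♧·♧█♧♧???
?··♧♠♧♧·???
?♠♧♠♠♧♠????
?♧·♧♧♧·????
?·♢♧♧♧♧????

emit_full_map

♧·♠♠··♠♧♧♠█
···♧····♧█♧
♠♧█♧♠♠♠♢★♧·
♠♠♧♢♧♧·♧█♧♧
????··♧♠♧♧·
????♠♧♠♠♧♠?
????♧·♧♧♧·?
????·♢♧♧♧♧?
????♧··♠♢♧?
????♢♠♧♠♧♧?
????♠·♧♧♧·?

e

███████████
███████████
███████████
··♠♧♧♠█♢???
····♧█♧♧???
♠♠♠♢♠★·♢???
♧♧·♧█♧♧♧???
··♧♠♧♧·♠???
♠♧♠♠♧♠?????
♧·♧♧♧·?????
·♢♧♧♧♧?????

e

███████████
███████████
███████████
·♠♧♧♠█♢♠???
···♧█♧♧♧???
♠♠♢♠♧★♢█???
♧·♧█♧♧♧♧???
·♧♠♧♧·♠·???
♧♠♠♧♠??????
·♧♧♧·??????
♢♧♧♧♧??????

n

███████████
███████████
███████████
███████████
·♠♧♧♠█♢♠???
···♧█★♧♧???
♠♠♢♠♧·♢█???
♧·♧█♧♧♧♧???
·♧♠♧♧·♠·???
♧♠♠♧♠??????
·♧♧♧·??????

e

███████████
███████████
███████████
███████████
♠♧♧♠█♢♠♧??█
··♧█♧★♧█??█
♠♢♠♧·♢█♢??█
·♧█♧♧♧♧♧??█
♧♠♧♧·♠·???█
♠♠♧♠??????█
♧♧♧·??????█

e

███████████
███████████
███████████
███████████
♧♧♠█♢♠♧♧?██
·♧█♧♧★█·?██
♢♠♧·♢█♢·?██
♧█♧♧♧♧♧♠?██
♠♧♧·♠·???██
♠♧♠??????██
♧♧·??????██

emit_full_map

♧·♠♠··♠♧♧♠█♢♠♧♧
···♧····♧█♧♧★█·
♠♧█♧♠♠♠♢♠♧·♢█♢·
♠♠♧♢♧♧·♧█♧♧♧♧♧♠
????··♧♠♧♧·♠·??
????♠♧♠♠♧♠?????
????♧·♧♧♧·?????
????·♢♧♧♧♧?????
????♧··♠♢♧?????
????♢♠♧♠♧♧?????
????♠·♧♧♧·?????


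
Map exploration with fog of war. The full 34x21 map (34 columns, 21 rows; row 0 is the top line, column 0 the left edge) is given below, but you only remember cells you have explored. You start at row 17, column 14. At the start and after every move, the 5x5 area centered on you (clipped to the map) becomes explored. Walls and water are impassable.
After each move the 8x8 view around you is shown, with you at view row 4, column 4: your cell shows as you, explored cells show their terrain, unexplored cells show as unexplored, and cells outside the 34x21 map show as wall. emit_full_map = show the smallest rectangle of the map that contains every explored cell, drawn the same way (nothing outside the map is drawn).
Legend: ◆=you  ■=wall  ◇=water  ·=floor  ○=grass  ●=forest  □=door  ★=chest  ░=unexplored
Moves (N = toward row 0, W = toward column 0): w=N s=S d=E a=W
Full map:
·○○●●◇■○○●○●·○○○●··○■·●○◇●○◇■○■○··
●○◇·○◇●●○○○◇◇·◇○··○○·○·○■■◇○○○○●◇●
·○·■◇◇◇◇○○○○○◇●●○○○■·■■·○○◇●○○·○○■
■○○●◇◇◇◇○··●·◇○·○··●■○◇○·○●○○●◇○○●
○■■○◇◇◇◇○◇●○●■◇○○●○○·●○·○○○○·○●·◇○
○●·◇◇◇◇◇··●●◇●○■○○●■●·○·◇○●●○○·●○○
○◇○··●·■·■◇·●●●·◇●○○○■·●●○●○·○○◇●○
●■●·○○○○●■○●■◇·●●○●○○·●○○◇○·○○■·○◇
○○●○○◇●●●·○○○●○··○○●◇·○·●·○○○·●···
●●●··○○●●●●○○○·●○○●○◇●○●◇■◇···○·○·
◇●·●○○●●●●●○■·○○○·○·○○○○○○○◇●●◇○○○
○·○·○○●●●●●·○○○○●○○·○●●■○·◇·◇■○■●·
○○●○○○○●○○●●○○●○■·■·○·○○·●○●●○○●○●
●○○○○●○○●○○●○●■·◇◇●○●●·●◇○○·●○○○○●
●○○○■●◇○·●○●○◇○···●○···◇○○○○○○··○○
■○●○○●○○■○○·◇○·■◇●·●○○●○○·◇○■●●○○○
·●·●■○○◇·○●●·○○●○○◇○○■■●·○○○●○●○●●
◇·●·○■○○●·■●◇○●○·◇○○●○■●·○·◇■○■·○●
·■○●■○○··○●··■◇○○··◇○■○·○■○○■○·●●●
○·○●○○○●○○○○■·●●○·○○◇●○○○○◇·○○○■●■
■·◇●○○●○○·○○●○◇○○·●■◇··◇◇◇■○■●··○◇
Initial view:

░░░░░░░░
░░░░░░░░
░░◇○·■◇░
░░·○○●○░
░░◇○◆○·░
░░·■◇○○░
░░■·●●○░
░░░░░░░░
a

░░░░░░░░
░░░░░░░░
░░·◇○·■◇
░░●·○○●○
░░●◇◆●○·
░░··■◇○○
░░○■·●●○
░░░░░░░░

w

░░░░░░░░
░░░░░░░░
░░●○◇○·░
░░·◇○·■◇
░░●·◆○●○
░░●◇○●○·
░░··■◇○○
░░○■·●●○

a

░░░░░░░░
░░░░░░░░
░░○●○◇○·
░░○·◇○·■
░░●●◆○○●
░░■●◇○●○
░░●··■◇○
░░░○■·●●

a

░░░░░░░░
░░░░░░░░
░░●○●○◇○
░░○○·◇○·
░░○●◆·○○
░░·■●◇○●
░░○●··■◇
░░░░○■·●

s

░░░░░░░░
░░●○●○◇○
░░○○·◇○·
░░○●●·○○
░░·■◆◇○●
░░○●··■◇
░░○○○■·●
░░░░░░░░

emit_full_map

●○●○◇○·░
○○·◇○·■◇
○●●·○○●○
·■◆◇○●○·
○●··■◇○○
○○○■·●●○

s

░░●○●○◇○
░░○○·◇○·
░░○●●·○○
░░·■●◇○●
░░○●◆·■◇
░░○○○■·●
░░·○○●○░
■■■■■■■■

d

░●○●○◇○·
░○○·◇○·■
░○●●·○○●
░·■●◇○●○
░○●·◆■◇○
░○○○■·●●
░·○○●○◇░
■■■■■■■■

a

░░●○●○◇○
░░○○·◇○·
░░○●●·○○
░░·■●◇○●
░░○●◆·■◇
░░○○○■·●
░░·○○●○◇
■■■■■■■■

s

░░○○·◇○·
░░○●●·○○
░░·■●◇○●
░░○●··■◇
░░○○◆■·●
░░·○○●○◇
■■■■■■■■
■■■■■■■■

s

░░○●●·○○
░░·■●◇○●
░░○●··■◇
░░○○○■·●
░░·○◆●○◇
■■■■■■■■
■■■■■■■■
■■■■■■■■

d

░○●●·○○●
░·■●◇○●○
░○●··■◇○
░○○○■·●●
░·○○◆○◇░
■■■■■■■■
■■■■■■■■
■■■■■■■■

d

○●●·○○●○
·■●◇○●○·
○●··■◇○○
○○○■·●●○
·○○●◆◇○░
■■■■■■■■
■■■■■■■■
■■■■■■■■

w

○○·◇○·■◇
○●●·○○●○
·■●◇○●○·
○●··■◇○○
○○○■◆●●○
·○○●○◇○░
■■■■■■■■
■■■■■■■■

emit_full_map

●○●○◇○·░
○○·◇○·■◇
○●●·○○●○
·■●◇○●○·
○●··■◇○○
○○○■◆●●○
·○○●○◇○░

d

○·◇○·■◇░
●●·○○●○░
■●◇○●○·░
●··■◇○○░
○○■·◆●○░
○○●○◇○○░
■■■■■■■■
■■■■■■■■

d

·◇○·■◇░░
●·○○●○░░
●◇○●○·◇░
··■◇○○·░
○■·●◆○·░
○●○◇○○·░
■■■■■■■■
■■■■■■■■

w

●○◇○·░░░
·◇○·■◇░░
●·○○●○○░
●◇○●○·◇░
··■◇◆○·░
○■·●●○·░
○●○◇○○·░
■■■■■■■■

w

░░░░░░░░
●○◇○·░░░
·◇○·■◇●░
●·○○●○○░
●◇○●◆·◇░
··■◇○○·░
○■·●●○·░
○●○◇○○·░

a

░░░░░░░░
○●○◇○·░░
○·◇○·■◇●
●●·○○●○○
■●◇○◆○·◇
●··■◇○○·
○○■·●●○·
○○●○◇○○·

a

░░░░░░░░
●○●○◇○·░
○○·◇○·■◇
○●●·○○●○
·■●◇◆●○·
○●··■◇○○
○○○■·●●○
·○○●○◇○○

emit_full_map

●○●○◇○·░░
○○·◇○·■◇●
○●●·○○●○○
·■●◇◆●○·◇
○●··■◇○○·
○○○■·●●○·
·○○●○◇○○·

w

░░░░░░░░
░░░░░░░░
●○●○◇○·░
○○·◇○·■◇
○●●·◆○●○
·■●◇○●○·
○●··■◇○○
○○○■·●●○

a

░░░░░░░░
░░░░░░░░
░●○●○◇○·
░○○·◇○·■
░○●●◆○○●
░·■●◇○●○
░○●··■◇○
░○○○■·●●

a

░░░░░░░░
░░░░░░░░
░░●○●○◇○
░░○○·◇○·
░░○●◆·○○
░░·■●◇○●
░░○●··■◇
░░○○○■·●

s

░░░░░░░░
░░●○●○◇○
░░○○·◇○·
░░○●●·○○
░░·■◆◇○●
░░○●··■◇
░░○○○■·●
░░·○○●○◇

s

░░●○●○◇○
░░○○·◇○·
░░○●●·○○
░░·■●◇○●
░░○●◆·■◇
░░○○○■·●
░░·○○●○◇
■■■■■■■■

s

░░○○·◇○·
░░○●●·○○
░░·■●◇○●
░░○●··■◇
░░○○◆■·●
░░·○○●○◇
■■■■■■■■
■■■■■■■■

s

░░○●●·○○
░░·■●◇○●
░░○●··■◇
░░○○○■·●
░░·○◆●○◇
■■■■■■■■
■■■■■■■■
■■■■■■■■


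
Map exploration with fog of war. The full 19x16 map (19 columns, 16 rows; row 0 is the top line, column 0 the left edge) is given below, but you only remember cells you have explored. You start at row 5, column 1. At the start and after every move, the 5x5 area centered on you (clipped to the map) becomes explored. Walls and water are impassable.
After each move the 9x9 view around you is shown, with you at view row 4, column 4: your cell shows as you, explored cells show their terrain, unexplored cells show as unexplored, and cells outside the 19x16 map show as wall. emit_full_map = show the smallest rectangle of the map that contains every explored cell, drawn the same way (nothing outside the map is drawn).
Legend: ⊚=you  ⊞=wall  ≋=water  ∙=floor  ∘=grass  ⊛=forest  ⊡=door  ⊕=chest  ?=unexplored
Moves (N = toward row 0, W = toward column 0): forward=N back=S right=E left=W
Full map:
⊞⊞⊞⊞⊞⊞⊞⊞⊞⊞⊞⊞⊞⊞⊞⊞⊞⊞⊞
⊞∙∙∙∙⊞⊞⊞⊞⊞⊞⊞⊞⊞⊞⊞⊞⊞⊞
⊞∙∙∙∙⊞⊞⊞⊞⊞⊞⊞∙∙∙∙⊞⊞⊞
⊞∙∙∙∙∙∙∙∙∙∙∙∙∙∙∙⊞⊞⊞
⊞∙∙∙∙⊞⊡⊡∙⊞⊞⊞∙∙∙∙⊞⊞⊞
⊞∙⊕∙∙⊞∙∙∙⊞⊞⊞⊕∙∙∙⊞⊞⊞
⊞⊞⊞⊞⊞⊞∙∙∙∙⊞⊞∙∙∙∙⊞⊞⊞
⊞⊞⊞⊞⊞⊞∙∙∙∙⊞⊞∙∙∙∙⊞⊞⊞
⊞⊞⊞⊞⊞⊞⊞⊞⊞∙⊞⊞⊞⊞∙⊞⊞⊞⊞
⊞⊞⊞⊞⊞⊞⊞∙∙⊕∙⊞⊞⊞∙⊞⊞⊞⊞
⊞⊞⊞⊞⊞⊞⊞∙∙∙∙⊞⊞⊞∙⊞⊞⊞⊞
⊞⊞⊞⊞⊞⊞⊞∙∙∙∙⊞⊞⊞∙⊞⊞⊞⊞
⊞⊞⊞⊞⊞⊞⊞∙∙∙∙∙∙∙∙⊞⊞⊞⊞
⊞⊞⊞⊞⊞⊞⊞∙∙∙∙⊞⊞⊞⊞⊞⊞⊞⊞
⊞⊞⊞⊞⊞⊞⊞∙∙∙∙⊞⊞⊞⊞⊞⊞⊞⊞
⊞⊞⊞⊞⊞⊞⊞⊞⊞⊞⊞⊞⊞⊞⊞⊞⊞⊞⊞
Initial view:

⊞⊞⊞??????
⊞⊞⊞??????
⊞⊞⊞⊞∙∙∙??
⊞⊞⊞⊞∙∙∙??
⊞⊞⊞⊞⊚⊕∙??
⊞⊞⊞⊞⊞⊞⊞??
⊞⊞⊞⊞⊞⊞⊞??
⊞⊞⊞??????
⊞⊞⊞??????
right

⊞⊞???????
⊞⊞???????
⊞⊞⊞∙∙∙∙??
⊞⊞⊞∙∙∙∙??
⊞⊞⊞∙⊚∙∙??
⊞⊞⊞⊞⊞⊞⊞??
⊞⊞⊞⊞⊞⊞⊞??
⊞⊞???????
⊞⊞???????

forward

⊞⊞???????
⊞⊞???????
⊞⊞⊞∙∙∙∙??
⊞⊞⊞∙∙∙∙??
⊞⊞⊞∙⊚∙∙??
⊞⊞⊞∙⊕∙∙??
⊞⊞⊞⊞⊞⊞⊞??
⊞⊞⊞⊞⊞⊞⊞??
⊞⊞???????

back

⊞⊞???????
⊞⊞⊞∙∙∙∙??
⊞⊞⊞∙∙∙∙??
⊞⊞⊞∙∙∙∙??
⊞⊞⊞∙⊚∙∙??
⊞⊞⊞⊞⊞⊞⊞??
⊞⊞⊞⊞⊞⊞⊞??
⊞⊞???????
⊞⊞???????

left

⊞⊞⊞??????
⊞⊞⊞⊞∙∙∙∙?
⊞⊞⊞⊞∙∙∙∙?
⊞⊞⊞⊞∙∙∙∙?
⊞⊞⊞⊞⊚⊕∙∙?
⊞⊞⊞⊞⊞⊞⊞⊞?
⊞⊞⊞⊞⊞⊞⊞⊞?
⊞⊞⊞??????
⊞⊞⊞??????

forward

⊞⊞⊞??????
⊞⊞⊞??????
⊞⊞⊞⊞∙∙∙∙?
⊞⊞⊞⊞∙∙∙∙?
⊞⊞⊞⊞⊚∙∙∙?
⊞⊞⊞⊞∙⊕∙∙?
⊞⊞⊞⊞⊞⊞⊞⊞?
⊞⊞⊞⊞⊞⊞⊞⊞?
⊞⊞⊞??????

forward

⊞⊞⊞⊞⊞⊞⊞⊞⊞
⊞⊞⊞??????
⊞⊞⊞⊞∙∙∙??
⊞⊞⊞⊞∙∙∙∙?
⊞⊞⊞⊞⊚∙∙∙?
⊞⊞⊞⊞∙∙∙∙?
⊞⊞⊞⊞∙⊕∙∙?
⊞⊞⊞⊞⊞⊞⊞⊞?
⊞⊞⊞⊞⊞⊞⊞⊞?

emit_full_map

⊞∙∙∙?
⊞∙∙∙∙
⊞⊚∙∙∙
⊞∙∙∙∙
⊞∙⊕∙∙
⊞⊞⊞⊞⊞
⊞⊞⊞⊞⊞

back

⊞⊞⊞??????
⊞⊞⊞⊞∙∙∙??
⊞⊞⊞⊞∙∙∙∙?
⊞⊞⊞⊞∙∙∙∙?
⊞⊞⊞⊞⊚∙∙∙?
⊞⊞⊞⊞∙⊕∙∙?
⊞⊞⊞⊞⊞⊞⊞⊞?
⊞⊞⊞⊞⊞⊞⊞⊞?
⊞⊞⊞??????

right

⊞⊞???????
⊞⊞⊞∙∙∙???
⊞⊞⊞∙∙∙∙??
⊞⊞⊞∙∙∙∙??
⊞⊞⊞∙⊚∙∙??
⊞⊞⊞∙⊕∙∙??
⊞⊞⊞⊞⊞⊞⊞??
⊞⊞⊞⊞⊞⊞⊞??
⊞⊞???????

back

⊞⊞⊞∙∙∙???
⊞⊞⊞∙∙∙∙??
⊞⊞⊞∙∙∙∙??
⊞⊞⊞∙∙∙∙??
⊞⊞⊞∙⊚∙∙??
⊞⊞⊞⊞⊞⊞⊞??
⊞⊞⊞⊞⊞⊞⊞??
⊞⊞???????
⊞⊞???????

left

⊞⊞⊞⊞∙∙∙??
⊞⊞⊞⊞∙∙∙∙?
⊞⊞⊞⊞∙∙∙∙?
⊞⊞⊞⊞∙∙∙∙?
⊞⊞⊞⊞⊚⊕∙∙?
⊞⊞⊞⊞⊞⊞⊞⊞?
⊞⊞⊞⊞⊞⊞⊞⊞?
⊞⊞⊞??????
⊞⊞⊞??????

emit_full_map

⊞∙∙∙?
⊞∙∙∙∙
⊞∙∙∙∙
⊞∙∙∙∙
⊞⊚⊕∙∙
⊞⊞⊞⊞⊞
⊞⊞⊞⊞⊞

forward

⊞⊞⊞??????
⊞⊞⊞⊞∙∙∙??
⊞⊞⊞⊞∙∙∙∙?
⊞⊞⊞⊞∙∙∙∙?
⊞⊞⊞⊞⊚∙∙∙?
⊞⊞⊞⊞∙⊕∙∙?
⊞⊞⊞⊞⊞⊞⊞⊞?
⊞⊞⊞⊞⊞⊞⊞⊞?
⊞⊞⊞??????

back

⊞⊞⊞⊞∙∙∙??
⊞⊞⊞⊞∙∙∙∙?
⊞⊞⊞⊞∙∙∙∙?
⊞⊞⊞⊞∙∙∙∙?
⊞⊞⊞⊞⊚⊕∙∙?
⊞⊞⊞⊞⊞⊞⊞⊞?
⊞⊞⊞⊞⊞⊞⊞⊞?
⊞⊞⊞??????
⊞⊞⊞??????


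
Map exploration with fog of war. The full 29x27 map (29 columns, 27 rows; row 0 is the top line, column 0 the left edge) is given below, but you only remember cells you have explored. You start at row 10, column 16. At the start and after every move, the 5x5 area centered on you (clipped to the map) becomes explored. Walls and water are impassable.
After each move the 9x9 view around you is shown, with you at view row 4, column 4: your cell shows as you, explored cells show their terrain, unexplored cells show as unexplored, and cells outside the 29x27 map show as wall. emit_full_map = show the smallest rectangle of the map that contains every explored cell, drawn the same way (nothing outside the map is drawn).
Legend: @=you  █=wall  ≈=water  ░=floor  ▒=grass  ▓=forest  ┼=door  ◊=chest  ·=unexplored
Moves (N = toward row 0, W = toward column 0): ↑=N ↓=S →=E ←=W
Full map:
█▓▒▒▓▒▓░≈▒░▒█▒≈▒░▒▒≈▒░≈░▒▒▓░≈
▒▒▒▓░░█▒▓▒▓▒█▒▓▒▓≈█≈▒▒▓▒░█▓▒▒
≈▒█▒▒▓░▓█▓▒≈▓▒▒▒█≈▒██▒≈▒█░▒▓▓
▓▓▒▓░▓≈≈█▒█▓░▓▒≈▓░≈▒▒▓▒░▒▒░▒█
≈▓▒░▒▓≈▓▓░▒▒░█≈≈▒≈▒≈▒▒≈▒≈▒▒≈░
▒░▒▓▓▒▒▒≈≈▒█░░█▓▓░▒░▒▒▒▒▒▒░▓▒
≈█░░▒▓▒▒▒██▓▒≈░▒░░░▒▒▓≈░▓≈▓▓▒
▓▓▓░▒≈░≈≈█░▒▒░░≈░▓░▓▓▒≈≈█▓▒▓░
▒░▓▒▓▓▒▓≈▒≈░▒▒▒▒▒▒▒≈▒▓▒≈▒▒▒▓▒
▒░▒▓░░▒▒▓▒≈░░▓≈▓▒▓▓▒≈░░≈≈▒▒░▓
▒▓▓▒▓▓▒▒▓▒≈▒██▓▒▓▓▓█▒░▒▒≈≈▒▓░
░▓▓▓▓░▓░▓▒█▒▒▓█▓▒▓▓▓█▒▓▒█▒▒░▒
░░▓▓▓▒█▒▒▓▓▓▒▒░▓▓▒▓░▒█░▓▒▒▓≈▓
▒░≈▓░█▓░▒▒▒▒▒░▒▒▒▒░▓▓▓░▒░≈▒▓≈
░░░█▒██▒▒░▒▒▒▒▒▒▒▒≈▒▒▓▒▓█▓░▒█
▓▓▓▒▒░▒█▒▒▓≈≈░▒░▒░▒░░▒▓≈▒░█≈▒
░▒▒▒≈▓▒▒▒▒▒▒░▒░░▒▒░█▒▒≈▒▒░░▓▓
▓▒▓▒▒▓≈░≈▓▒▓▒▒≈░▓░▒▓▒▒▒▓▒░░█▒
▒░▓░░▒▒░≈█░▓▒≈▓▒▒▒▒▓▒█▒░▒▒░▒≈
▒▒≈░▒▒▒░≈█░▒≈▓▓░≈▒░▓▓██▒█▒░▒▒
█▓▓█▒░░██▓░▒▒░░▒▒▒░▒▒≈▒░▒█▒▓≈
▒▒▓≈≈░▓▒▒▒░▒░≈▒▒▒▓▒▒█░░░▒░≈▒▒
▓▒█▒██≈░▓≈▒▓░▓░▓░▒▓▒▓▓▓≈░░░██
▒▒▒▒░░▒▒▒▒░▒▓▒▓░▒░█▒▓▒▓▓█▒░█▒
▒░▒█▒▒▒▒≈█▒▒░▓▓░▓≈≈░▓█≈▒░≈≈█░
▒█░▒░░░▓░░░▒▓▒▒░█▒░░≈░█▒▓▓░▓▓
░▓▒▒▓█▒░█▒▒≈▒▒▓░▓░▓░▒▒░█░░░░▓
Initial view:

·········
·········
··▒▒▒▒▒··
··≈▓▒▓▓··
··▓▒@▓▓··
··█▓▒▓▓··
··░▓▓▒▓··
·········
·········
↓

·········
··▒▒▒▒▒··
··≈▓▒▓▓··
··▓▒▓▓▓··
··█▓@▓▓··
··░▓▓▒▓··
··▒▒▒▒░··
·········
·········

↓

··▒▒▒▒▒··
··≈▓▒▓▓··
··▓▒▓▓▓··
··█▓▒▓▓··
··░▓@▒▓··
··▒▒▒▒░··
··▒▒▒▒≈··
·········
·········

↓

··≈▓▒▓▓··
··▓▒▓▓▓··
··█▓▒▓▓··
··░▓▓▒▓··
··▒▒@▒░··
··▒▒▒▒≈··
··▒░▒░▒··
·········
·········

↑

··▒▒▒▒▒··
··≈▓▒▓▓··
··▓▒▓▓▓··
··█▓▒▓▓··
··░▓@▒▓··
··▒▒▒▒░··
··▒▒▒▒≈··
··▒░▒░▒··
·········

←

···▒▒▒▒▒·
···≈▓▒▓▓·
··█▓▒▓▓▓·
··▓█▓▒▓▓·
··▒░@▓▒▓·
··░▒▒▒▒░·
··▒▒▒▒▒≈·
···▒░▒░▒·
·········

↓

···≈▓▒▓▓·
··█▓▒▓▓▓·
··▓█▓▒▓▓·
··▒░▓▓▒▓·
··░▒@▒▒░·
··▒▒▒▒▒≈·
··░▒░▒░▒·
·········
·········

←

····≈▓▒▓▓
···█▓▒▓▓▓
··▒▓█▓▒▓▓
··▒▒░▓▓▒▓
··▒░@▒▒▒░
··▒▒▒▒▒▒≈
··≈░▒░▒░▒
·········
·········

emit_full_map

··▒▒▒▒▒
··≈▓▒▓▓
·█▓▒▓▓▓
▒▓█▓▒▓▓
▒▒░▓▓▒▓
▒░@▒▒▒░
▒▒▒▒▒▒≈
≈░▒░▒░▒

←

·····≈▓▒▓
····█▓▒▓▓
··▒▒▓█▓▒▓
··▓▒▒░▓▓▒
··▒▒@▒▒▒▒
··▒▒▒▒▒▒▒
··≈≈░▒░▒░
·········
·········

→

····≈▓▒▓▓
···█▓▒▓▓▓
·▒▒▓█▓▒▓▓
·▓▒▒░▓▓▒▓
·▒▒░@▒▒▒░
·▒▒▒▒▒▒▒≈
·≈≈░▒░▒░▒
·········
·········

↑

····▒▒▒▒▒
····≈▓▒▓▓
··██▓▒▓▓▓
·▒▒▓█▓▒▓▓
·▓▒▒@▓▓▒▓
·▒▒░▒▒▒▒░
·▒▒▒▒▒▒▒≈
·≈≈░▒░▒░▒
·········

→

···▒▒▒▒▒·
···≈▓▒▓▓·
·██▓▒▓▓▓·
▒▒▓█▓▒▓▓·
▓▒▒░@▓▒▓·
▒▒░▒▒▒▒░·
▒▒▒▒▒▒▒≈·
≈≈░▒░▒░▒·
·········

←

····▒▒▒▒▒
····≈▓▒▓▓
··██▓▒▓▓▓
·▒▒▓█▓▒▓▓
·▓▒▒@▓▓▒▓
·▒▒░▒▒▒▒░
·▒▒▒▒▒▒▒≈
·≈≈░▒░▒░▒
·········

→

···▒▒▒▒▒·
···≈▓▒▓▓·
·██▓▒▓▓▓·
▒▒▓█▓▒▓▓·
▓▒▒░@▓▒▓·
▒▒░▒▒▒▒░·
▒▒▒▒▒▒▒≈·
≈≈░▒░▒░▒·
·········

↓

···≈▓▒▓▓·
·██▓▒▓▓▓·
▒▒▓█▓▒▓▓·
▓▒▒░▓▓▒▓·
▒▒░▒@▒▒░·
▒▒▒▒▒▒▒≈·
≈≈░▒░▒░▒·
·········
·········

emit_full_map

···▒▒▒▒▒
···≈▓▒▓▓
·██▓▒▓▓▓
▒▒▓█▓▒▓▓
▓▒▒░▓▓▒▓
▒▒░▒@▒▒░
▒▒▒▒▒▒▒≈
≈≈░▒░▒░▒

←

····≈▓▒▓▓
··██▓▒▓▓▓
·▒▒▓█▓▒▓▓
·▓▒▒░▓▓▒▓
·▒▒░@▒▒▒░
·▒▒▒▒▒▒▒≈
·≈≈░▒░▒░▒
·········
·········


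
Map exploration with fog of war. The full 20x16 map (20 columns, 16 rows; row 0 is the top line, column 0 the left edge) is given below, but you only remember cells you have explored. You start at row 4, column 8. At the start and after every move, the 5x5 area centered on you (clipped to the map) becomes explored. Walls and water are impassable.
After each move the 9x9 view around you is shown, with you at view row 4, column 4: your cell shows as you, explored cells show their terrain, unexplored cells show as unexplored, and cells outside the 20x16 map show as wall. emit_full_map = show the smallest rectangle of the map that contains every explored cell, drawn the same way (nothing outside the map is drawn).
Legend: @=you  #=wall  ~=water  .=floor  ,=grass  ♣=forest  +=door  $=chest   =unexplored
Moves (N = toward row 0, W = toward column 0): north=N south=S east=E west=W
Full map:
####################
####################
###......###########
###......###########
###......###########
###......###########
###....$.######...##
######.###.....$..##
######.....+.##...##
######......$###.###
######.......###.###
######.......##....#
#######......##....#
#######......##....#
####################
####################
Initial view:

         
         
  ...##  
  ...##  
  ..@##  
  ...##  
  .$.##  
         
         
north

#########
         
  #####  
  ...##  
  ..@##  
  ...##  
  ...##  
  .$.##  
         

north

#########
#########
  #####  
  #####  
  ..@##  
  ...##  
  ...##  
  ...##  
  .$.##  

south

#########
  #####  
  #####  
  ...##  
  ..@##  
  ...##  
  ...##  
  .$.##  
         

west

#########
   ##### 
  ###### 
  ....## 
  ..@.## 
  ....## 
  ....## 
   .$.## 
         

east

#########
  #####  
 ######  
 ....##  
 ...@##  
 ....##  
 ....##  
  .$.##  
         

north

#########
#########
  #####  
 ######  
 ...@##  
 ....##  
 ....##  
 ....##  
  .$.##  

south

#########
  #####  
 ######  
 ....##  
 ...@##  
 ....##  
 ....##  
  .$.##  
         

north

#########
#########
  #####  
 ######  
 ...@##  
 ....##  
 ....##  
 ....##  
  .$.##  

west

#########
#########
  ###### 
  ###### 
  ..@.## 
  ....## 
  ....## 
  ....## 
   .$.## 

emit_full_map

######
######
..@.##
....##
....##
....##
 .$.##

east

#########
#########
 ######  
 ######  
 ...@##  
 ....##  
 ....##  
 ....##  
  .$.##  

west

#########
#########
  ###### 
  ###### 
  ..@.## 
  ....## 
  ....## 
  ....## 
   .$.## 

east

#########
#########
 ######  
 ######  
 ...@##  
 ....##  
 ....##  
 ....##  
  .$.##  

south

#########
 ######  
 ######  
 ....##  
 ...@##  
 ....##  
 ....##  
  .$.##  
         

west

#########
  ###### 
  ###### 
  ....## 
  ..@.## 
  ....## 
  ....## 
   .$.## 
         

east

#########
 ######  
 ######  
 ....##  
 ...@##  
 ....##  
 ....##  
  .$.##  
         

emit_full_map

######
######
....##
...@##
....##
....##
 .$.##

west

#########
  ###### 
  ###### 
  ....## 
  ..@.## 
  ....## 
  ....## 
   .$.## 
         


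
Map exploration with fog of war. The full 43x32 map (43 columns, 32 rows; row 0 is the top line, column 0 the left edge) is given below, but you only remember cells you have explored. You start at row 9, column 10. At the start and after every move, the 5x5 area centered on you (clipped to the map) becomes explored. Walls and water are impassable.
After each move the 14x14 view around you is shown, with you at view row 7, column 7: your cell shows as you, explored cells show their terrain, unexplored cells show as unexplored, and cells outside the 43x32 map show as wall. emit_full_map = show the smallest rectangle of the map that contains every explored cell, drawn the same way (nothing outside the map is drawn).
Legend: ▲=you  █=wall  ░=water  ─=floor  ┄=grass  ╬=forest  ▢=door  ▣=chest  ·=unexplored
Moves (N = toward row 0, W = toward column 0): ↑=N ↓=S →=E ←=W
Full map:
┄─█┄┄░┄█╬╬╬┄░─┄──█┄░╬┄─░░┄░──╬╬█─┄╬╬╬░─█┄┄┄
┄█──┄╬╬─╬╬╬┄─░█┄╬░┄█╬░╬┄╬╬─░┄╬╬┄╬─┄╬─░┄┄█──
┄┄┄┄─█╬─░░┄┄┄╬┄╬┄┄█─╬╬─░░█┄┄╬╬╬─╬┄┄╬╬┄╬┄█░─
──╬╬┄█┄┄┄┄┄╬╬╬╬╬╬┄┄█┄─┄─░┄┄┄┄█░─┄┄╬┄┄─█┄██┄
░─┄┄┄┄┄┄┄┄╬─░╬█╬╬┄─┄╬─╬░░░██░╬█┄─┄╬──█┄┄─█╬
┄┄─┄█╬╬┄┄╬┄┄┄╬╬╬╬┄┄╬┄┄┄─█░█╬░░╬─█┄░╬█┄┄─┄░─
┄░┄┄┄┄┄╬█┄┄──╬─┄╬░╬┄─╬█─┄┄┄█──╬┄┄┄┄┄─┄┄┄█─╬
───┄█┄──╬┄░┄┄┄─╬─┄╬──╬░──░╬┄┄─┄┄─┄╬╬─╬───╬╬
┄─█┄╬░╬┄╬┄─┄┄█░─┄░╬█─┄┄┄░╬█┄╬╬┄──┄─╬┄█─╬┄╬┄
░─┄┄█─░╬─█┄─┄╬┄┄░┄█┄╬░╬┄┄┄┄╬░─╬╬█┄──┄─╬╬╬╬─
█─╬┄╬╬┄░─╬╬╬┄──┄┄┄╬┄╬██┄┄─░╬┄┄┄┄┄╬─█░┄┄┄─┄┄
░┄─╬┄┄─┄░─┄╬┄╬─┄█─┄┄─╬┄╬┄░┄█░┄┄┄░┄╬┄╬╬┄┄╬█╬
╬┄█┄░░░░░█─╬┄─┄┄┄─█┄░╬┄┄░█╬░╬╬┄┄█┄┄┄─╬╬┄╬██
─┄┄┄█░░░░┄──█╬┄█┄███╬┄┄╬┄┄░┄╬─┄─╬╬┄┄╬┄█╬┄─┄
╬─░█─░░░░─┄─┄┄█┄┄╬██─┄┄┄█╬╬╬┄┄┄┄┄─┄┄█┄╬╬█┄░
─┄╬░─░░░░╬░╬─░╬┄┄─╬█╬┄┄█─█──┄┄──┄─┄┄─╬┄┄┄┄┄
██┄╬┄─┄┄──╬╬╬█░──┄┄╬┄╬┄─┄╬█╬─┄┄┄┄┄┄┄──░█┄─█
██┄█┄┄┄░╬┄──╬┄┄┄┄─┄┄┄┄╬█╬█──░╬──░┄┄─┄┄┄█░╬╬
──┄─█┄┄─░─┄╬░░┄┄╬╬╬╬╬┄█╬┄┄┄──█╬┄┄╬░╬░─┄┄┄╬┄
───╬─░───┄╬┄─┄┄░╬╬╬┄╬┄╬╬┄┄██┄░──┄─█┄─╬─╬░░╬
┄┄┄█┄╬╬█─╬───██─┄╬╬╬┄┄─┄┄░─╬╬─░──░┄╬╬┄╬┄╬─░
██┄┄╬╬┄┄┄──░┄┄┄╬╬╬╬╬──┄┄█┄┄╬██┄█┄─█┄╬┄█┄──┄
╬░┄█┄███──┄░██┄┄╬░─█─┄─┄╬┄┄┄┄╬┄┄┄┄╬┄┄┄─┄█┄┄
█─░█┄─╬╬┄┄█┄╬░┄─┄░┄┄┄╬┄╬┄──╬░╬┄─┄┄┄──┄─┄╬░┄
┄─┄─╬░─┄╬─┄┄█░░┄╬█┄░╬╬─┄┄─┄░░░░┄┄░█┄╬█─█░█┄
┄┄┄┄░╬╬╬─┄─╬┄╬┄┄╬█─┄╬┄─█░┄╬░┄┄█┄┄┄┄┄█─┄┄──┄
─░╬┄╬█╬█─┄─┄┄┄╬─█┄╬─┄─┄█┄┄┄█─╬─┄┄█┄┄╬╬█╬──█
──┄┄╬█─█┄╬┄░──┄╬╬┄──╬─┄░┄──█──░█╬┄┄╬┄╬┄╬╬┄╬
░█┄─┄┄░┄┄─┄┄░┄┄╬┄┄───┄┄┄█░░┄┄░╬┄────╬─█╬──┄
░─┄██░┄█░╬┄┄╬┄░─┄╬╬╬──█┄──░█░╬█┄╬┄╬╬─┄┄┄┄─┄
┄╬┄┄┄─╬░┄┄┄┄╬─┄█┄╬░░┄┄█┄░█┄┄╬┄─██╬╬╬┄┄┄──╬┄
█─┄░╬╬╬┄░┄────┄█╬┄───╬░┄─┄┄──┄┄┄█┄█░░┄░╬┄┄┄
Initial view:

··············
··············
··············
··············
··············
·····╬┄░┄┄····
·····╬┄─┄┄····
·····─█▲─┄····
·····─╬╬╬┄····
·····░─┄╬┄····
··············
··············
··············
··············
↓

··············
··············
··············
··············
·····╬┄░┄┄····
·····╬┄─┄┄····
·····─█┄─┄····
·····─╬▲╬┄····
·····░─┄╬┄····
·····░█─╬┄····
··············
··············
··············
··············

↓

··············
··············
··············
·····╬┄░┄┄····
·····╬┄─┄┄····
·····─█┄─┄····
·····─╬╬╬┄····
·····░─▲╬┄····
·····░█─╬┄····
·····░┄──█····
··············
··············
··············
··············

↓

··············
··············
·····╬┄░┄┄····
·····╬┄─┄┄····
·····─█┄─┄····
·····─╬╬╬┄····
·····░─┄╬┄····
·····░█▲╬┄····
·····░┄──█····
·····░─┄─┄····
··············
··············
··············
··············

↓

··············
·····╬┄░┄┄····
·····╬┄─┄┄····
·····─█┄─┄····
·····─╬╬╬┄····
·····░─┄╬┄····
·····░█─╬┄····
·····░┄▲─█····
·····░─┄─┄····
·····░╬░╬─····
··············
··············
··············
··············

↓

·····╬┄░┄┄····
·····╬┄─┄┄····
·····─█┄─┄····
·····─╬╬╬┄····
·····░─┄╬┄····
·····░█─╬┄····
·····░┄──█····
·····░─▲─┄····
·····░╬░╬─····
·····──╬╬╬····
··············
··············
··············
··············

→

····╬┄░┄┄·····
····╬┄─┄┄·····
····─█┄─┄·····
····─╬╬╬┄·····
····░─┄╬┄·····
····░█─╬┄─····
····░┄──█╬····
····░─┄▲┄┄····
····░╬░╬─░····
····──╬╬╬█····
··············
··············
··············
··············

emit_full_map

╬┄░┄┄·
╬┄─┄┄·
─█┄─┄·
─╬╬╬┄·
░─┄╬┄·
░█─╬┄─
░┄──█╬
░─┄▲┄┄
░╬░╬─░
──╬╬╬█

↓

····╬┄─┄┄·····
····─█┄─┄·····
····─╬╬╬┄·····
····░─┄╬┄·····
····░█─╬┄─····
····░┄──█╬····
····░─┄─┄┄····
····░╬░▲─░····
····──╬╬╬█····
·····┄──╬┄····
··············
··············
··············
··············

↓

····─█┄─┄·····
····─╬╬╬┄·····
····░─┄╬┄·····
····░█─╬┄─····
····░┄──█╬····
····░─┄─┄┄····
····░╬░╬─░····
····──╬▲╬█····
·····┄──╬┄····
·····─┄╬░░····
··············
··············
··············
··············

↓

····─╬╬╬┄·····
····░─┄╬┄·····
····░█─╬┄─····
····░┄──█╬····
····░─┄─┄┄····
····░╬░╬─░····
····──╬╬╬█····
·····┄─▲╬┄····
·····─┄╬░░····
·····┄╬┄─┄····
··············
··············
··············
··············

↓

····░─┄╬┄·····
····░█─╬┄─····
····░┄──█╬····
····░─┄─┄┄····
····░╬░╬─░····
····──╬╬╬█····
·····┄──╬┄····
·····─┄▲░░····
·····┄╬┄─┄····
·····╬───█····
··············
··············
··············
··············

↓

····░█─╬┄─····
····░┄──█╬····
····░─┄─┄┄····
····░╬░╬─░····
····──╬╬╬█····
·····┄──╬┄····
·····─┄╬░░····
·····┄╬▲─┄····
·····╬───█····
·····──░┄┄····
··············
··············
··············
··············

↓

····░┄──█╬····
····░─┄─┄┄····
····░╬░╬─░····
····──╬╬╬█····
·····┄──╬┄····
·····─┄╬░░····
·····┄╬┄─┄····
·····╬─▲─█····
·····──░┄┄····
·····─┄░██····
··············
··············
··············
··············

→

···░┄──█╬·····
···░─┄─┄┄·····
···░╬░╬─░·····
···──╬╬╬█·····
····┄──╬┄·····
····─┄╬░░┄····
····┄╬┄─┄┄····
····╬──▲██····
····──░┄┄┄····
····─┄░██┄····
··············
··············
··············
··············

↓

···░─┄─┄┄·····
···░╬░╬─░·····
···──╬╬╬█·····
····┄──╬┄·····
····─┄╬░░┄····
····┄╬┄─┄┄····
····╬───██····
····──░▲┄┄····
····─┄░██┄····
·····█┄╬░┄····
··············
··············
··············
··············

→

··░─┄─┄┄······
··░╬░╬─░······
··──╬╬╬█······
···┄──╬┄······
···─┄╬░░┄·····
···┄╬┄─┄┄░····
···╬───██─····
···──░┄▲┄╬····
···─┄░██┄┄····
····█┄╬░┄─····
··············
··············
··············
··············

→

·░─┄─┄┄·······
·░╬░╬─░·······
·──╬╬╬█·······
··┄──╬┄·······
··─┄╬░░┄······
··┄╬┄─┄┄░╬····
··╬───██─┄····
··──░┄┄▲╬╬····
··─┄░██┄┄╬····
···█┄╬░┄─┄····
··············
··············
··············
··············

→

░─┄─┄┄········
░╬░╬─░········
──╬╬╬█········
·┄──╬┄········
·─┄╬░░┄·······
·┄╬┄─┄┄░╬╬····
·╬───██─┄╬····
·──░┄┄┄▲╬╬····
·─┄░██┄┄╬░····
··█┄╬░┄─┄░····
··············
··············
··············
··············

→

─┄─┄┄·········
╬░╬─░·········
─╬╬╬█·········
┄──╬┄·········
─┄╬░░┄········
┄╬┄─┄┄░╬╬╬····
╬───██─┄╬╬····
──░┄┄┄╬▲╬╬····
─┄░██┄┄╬░─····
·█┄╬░┄─┄░┄····
··············
··············
··············
··············

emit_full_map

╬┄░┄┄······
╬┄─┄┄······
─█┄─┄······
─╬╬╬┄······
░─┄╬┄······
░█─╬┄─·····
░┄──█╬·····
░─┄─┄┄·····
░╬░╬─░·····
──╬╬╬█·····
·┄──╬┄·····
·─┄╬░░┄····
·┄╬┄─┄┄░╬╬╬
·╬───██─┄╬╬
·──░┄┄┄╬▲╬╬
·─┄░██┄┄╬░─
··█┄╬░┄─┄░┄
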